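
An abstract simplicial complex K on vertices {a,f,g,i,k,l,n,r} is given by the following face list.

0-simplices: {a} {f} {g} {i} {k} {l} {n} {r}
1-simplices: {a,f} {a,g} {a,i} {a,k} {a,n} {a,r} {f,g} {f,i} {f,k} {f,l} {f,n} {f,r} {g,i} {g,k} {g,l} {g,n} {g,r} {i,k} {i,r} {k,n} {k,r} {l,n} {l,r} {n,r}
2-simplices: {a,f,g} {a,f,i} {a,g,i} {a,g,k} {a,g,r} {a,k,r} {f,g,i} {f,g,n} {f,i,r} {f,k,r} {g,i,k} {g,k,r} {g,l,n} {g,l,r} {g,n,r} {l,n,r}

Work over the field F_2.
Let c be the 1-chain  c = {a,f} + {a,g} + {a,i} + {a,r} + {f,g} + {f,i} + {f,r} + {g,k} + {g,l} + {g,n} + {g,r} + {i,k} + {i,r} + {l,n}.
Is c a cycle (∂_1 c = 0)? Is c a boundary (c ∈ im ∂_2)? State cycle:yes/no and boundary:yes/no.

n_0=8 n_1=24 n_2=16  [Z2]
∂1: piv[af,ag,ai,ak,an,ar,fl] rk=7  ker:fg,fi,fk,fn,fr,gi,gk,gl,gn,gr,ik,ir,kn,kr,ln,lr,nr
∂2: piv[afg,afi,agi,agk,agr,akr,fgn,fir,fkr,gik,gln,glr,gnr] rk=13  ker:fgi,gkr,lnr
∂1c = 0
c vs im∂2: reduces to 0 ⇒ boundary

cycle:yes boundary:yes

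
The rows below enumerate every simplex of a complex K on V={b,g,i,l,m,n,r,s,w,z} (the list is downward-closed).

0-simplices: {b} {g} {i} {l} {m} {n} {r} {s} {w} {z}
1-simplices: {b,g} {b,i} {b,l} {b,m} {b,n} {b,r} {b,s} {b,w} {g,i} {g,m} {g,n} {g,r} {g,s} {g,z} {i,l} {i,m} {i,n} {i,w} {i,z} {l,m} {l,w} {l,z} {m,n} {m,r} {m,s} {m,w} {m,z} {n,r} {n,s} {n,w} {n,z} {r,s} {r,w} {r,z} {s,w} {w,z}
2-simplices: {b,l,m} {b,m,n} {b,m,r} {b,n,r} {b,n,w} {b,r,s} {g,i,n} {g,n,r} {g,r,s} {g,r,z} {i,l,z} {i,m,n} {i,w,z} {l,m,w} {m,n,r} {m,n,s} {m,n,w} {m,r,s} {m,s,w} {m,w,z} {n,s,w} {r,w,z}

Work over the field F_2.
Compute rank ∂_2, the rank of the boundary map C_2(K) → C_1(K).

n_0=10 n_1=36 n_2=22  [Z2]
∂1: piv[bg,bi,bl,bm,bn,br,bs,bw,gz] rk=9  ker:gi,gm,gn,gr,gs,il,im,in,iw,iz,lm,lw,lz,mn,mr,ms,mw,mz,nr,ns,nw,nz,rs,rw,rz,sw,wz
∂2: piv[blm,bmn,bmr,bnr,bnw,brs,gin,gnr,grs,grz,ilz,imn,iwz,lmw,mns,mnw,mrs,msw,mwz,rwz] rk=20  ker:mnr,nsw
rk∂_2=20

rank∂_2=20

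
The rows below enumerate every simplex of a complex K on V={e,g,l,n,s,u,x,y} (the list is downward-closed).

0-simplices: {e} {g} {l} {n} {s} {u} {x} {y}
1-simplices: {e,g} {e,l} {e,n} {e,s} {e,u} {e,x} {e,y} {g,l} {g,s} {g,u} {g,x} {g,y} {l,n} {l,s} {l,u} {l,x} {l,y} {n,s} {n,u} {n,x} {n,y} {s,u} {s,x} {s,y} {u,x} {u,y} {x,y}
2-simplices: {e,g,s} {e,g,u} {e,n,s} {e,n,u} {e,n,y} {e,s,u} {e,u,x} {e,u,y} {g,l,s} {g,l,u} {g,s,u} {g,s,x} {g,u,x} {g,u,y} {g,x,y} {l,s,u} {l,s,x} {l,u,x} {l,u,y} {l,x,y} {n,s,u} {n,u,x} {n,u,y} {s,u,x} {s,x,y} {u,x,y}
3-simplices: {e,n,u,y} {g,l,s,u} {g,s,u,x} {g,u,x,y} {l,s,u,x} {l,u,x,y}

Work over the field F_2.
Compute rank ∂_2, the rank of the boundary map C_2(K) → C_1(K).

rank∂_2=18

n_0=8 n_1=27 n_2=26 n_3=6  [Z2]
∂1: piv[eg,el,en,es,eu,ex,ey] rk=7  ker:gl,gs,gu,gx,gy,ln,ls,lu,lx,ly,ns,nu,nx,ny,su,sx,sy,ux,uy,xy
∂2: piv[egs,egu,ens,enu,eny,esu,eux,euy,gls,glu,gsx,gux,guy,gxy,lsx,luy,nux,sxy] rk=18  ker:gsu,lsu,lux,lxy,nsu,nuy,sux,uxy
∂3: piv[enuy,glsu,gsux,guxy,lsux,luxy] rk=6
rk∂_2=18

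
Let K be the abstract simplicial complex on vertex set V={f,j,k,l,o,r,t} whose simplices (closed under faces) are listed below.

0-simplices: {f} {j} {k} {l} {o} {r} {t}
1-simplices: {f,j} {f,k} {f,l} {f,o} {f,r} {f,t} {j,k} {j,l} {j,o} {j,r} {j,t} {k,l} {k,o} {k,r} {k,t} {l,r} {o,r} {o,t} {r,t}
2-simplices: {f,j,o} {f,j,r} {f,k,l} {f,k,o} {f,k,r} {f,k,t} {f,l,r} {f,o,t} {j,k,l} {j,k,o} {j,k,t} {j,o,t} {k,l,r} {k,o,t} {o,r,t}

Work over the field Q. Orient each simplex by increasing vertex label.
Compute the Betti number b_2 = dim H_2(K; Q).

b_2=3

n_0=7 n_1=19 n_2=15  [Q]
∂1: piv[fj,fk,fl,fo,fr,ft] rk=6  ker:jk,jl,jo,jr,jt,kl,ko,kr,kt,lr,or,ot,rt
∂2: piv[fjo,fjr,fkl,fko,fkr,fkt,flr,fot,jkl,jko,jkt,ort] rk=12  ker:jot,klr,kot
b_2=(15−12)−0=3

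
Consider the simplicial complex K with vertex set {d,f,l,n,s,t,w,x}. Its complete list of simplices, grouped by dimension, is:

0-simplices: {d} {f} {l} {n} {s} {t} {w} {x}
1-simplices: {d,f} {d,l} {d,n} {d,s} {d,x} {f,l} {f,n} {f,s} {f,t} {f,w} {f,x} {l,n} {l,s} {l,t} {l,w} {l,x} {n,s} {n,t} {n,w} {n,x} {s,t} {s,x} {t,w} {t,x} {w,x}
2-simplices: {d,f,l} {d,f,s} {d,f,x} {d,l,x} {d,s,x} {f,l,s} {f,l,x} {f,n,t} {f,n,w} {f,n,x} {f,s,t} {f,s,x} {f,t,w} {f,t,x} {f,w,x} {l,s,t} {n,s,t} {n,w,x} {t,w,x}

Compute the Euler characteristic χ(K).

χ(K)=2

n_0=8 n_1=25 n_2=19
χ=+8−25+19=2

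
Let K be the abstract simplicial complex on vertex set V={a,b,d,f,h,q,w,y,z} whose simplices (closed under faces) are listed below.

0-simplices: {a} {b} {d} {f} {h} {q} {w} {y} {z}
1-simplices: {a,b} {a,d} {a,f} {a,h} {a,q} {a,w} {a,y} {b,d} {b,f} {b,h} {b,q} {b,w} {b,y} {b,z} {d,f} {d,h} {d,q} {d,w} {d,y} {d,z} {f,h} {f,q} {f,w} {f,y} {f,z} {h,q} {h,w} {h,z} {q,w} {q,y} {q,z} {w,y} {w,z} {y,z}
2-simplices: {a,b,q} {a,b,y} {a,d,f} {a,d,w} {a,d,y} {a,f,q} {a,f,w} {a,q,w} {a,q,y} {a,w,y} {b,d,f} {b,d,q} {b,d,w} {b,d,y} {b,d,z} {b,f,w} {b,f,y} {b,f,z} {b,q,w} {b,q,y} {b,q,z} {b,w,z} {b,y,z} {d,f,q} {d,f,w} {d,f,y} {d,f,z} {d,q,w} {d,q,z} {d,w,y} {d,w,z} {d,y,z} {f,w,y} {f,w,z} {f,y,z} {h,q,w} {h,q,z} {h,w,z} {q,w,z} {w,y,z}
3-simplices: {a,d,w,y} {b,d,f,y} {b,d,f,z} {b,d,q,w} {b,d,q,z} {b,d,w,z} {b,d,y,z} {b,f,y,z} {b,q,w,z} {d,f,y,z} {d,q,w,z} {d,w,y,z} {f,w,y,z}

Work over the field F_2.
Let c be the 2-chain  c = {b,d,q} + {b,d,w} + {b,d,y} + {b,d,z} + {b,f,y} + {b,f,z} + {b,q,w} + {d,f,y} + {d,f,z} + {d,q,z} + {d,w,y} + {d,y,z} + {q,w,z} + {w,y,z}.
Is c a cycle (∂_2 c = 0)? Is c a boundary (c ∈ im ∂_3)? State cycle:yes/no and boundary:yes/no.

n_0=9 n_1=34 n_2=40 n_3=13  [Z2]
∂1: piv[ab,ad,af,ah,aq,aw,ay,bz] rk=8  ker:bd,bf,bh,bq,bw,by,df,dh,dq,dw,dy,dz,fh,fq,fw,fy,fz,hq,hw,hz,qw,qy,qz,wy,wz,yz
∂2: piv[abq,aby,adf,adw,ady,afq,afw,aqw,aqy,awy,bdf,bdq,bdw,bdy,bdz,bfy,bfz,bqz,bwz,byz,hqw,hqz] rk=22  ker:bfw,bqw,bqy,dfq,dfw,dfy,dfz,dqw,dqz,dwy,dwz,dyz,fwy,fwz,fyz,hwz,qwz,wyz
∂3: piv[adwy,bdfy,bdfz,bdqw,bdqz,bdwz,bdyz,bfyz,bqwz,dwyz,fwyz] rk=11  ker:dfyz,dqwz
∂2c = 0
c vs im∂3: reduces to 0 ⇒ boundary

cycle:yes boundary:yes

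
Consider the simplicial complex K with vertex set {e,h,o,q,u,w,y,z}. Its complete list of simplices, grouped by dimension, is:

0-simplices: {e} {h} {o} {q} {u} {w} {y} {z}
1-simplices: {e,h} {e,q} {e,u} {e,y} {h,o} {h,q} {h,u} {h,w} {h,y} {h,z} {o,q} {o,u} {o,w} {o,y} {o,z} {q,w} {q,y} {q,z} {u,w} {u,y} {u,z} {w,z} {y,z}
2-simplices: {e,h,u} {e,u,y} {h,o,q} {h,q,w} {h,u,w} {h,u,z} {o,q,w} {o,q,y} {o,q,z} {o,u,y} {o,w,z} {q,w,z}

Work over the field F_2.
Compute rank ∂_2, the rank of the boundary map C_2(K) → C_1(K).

n_0=8 n_1=23 n_2=12  [Z2]
∂1: piv[eh,eq,eu,ey,ho,hw,hz] rk=7  ker:hq,hu,hy,oq,ou,ow,oy,oz,qw,qy,qz,uw,uy,uz,wz,yz
∂2: piv[ehu,euy,hoq,hqw,huw,huz,oqw,oqy,oqz,ouy,owz] rk=11  ker:qwz
rk∂_2=11

rank∂_2=11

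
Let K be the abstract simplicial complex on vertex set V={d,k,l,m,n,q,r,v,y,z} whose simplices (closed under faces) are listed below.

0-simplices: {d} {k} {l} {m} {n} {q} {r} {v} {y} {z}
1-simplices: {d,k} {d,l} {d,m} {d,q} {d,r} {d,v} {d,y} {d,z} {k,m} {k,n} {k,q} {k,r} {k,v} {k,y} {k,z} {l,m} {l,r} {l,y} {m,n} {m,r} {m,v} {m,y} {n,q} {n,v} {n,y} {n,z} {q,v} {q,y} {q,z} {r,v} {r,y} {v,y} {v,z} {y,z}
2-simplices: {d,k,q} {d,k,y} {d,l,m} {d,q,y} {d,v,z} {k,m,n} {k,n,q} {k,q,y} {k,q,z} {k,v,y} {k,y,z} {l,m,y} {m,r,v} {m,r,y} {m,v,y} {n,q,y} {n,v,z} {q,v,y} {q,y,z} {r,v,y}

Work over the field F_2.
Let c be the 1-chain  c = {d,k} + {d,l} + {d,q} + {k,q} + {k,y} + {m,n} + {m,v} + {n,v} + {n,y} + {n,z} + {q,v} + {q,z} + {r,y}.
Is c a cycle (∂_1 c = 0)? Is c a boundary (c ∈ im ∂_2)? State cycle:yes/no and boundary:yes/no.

cycle:no boundary:no

n_0=10 n_1=34 n_2=20  [Z2]
∂1: piv[dk,dl,dm,dq,dr,dv,dy,dz,kn] rk=9  ker:km,kq,kr,kv,ky,kz,lm,lr,ly,mn,mr,mv,my,nq,nv,ny,nz,qv,qy,qz,rv,ry,vy,vz,yz
∂2: piv[dkq,dky,dlm,dqy,dvz,kmn,knq,kqz,kvy,kyz,lmy,mrv,mry,mvy,nqy,nvz,qvy] rk=17  ker:kqy,qyz,rvy
∂1c = {d} + {k} + {l} + {r} + {v} + {y}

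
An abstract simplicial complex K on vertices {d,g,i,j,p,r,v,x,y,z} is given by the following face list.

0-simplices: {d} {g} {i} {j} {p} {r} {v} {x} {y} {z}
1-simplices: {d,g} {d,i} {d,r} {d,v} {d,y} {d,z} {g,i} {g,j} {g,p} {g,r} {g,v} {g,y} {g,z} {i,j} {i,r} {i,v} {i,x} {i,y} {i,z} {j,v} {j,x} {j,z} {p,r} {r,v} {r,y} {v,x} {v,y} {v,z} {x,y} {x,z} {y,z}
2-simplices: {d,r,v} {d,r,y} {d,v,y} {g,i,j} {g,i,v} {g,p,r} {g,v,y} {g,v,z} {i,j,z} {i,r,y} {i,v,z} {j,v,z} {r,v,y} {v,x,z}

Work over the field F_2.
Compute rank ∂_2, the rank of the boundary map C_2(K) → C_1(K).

n_0=10 n_1=31 n_2=14  [Z2]
∂1: piv[dg,di,dr,dv,dy,dz,gj,gp,ix] rk=9  ker:gi,gr,gv,gy,gz,ij,ir,iv,iy,iz,jv,jx,jz,pr,rv,ry,vx,vy,vz,xy,xz,yz
∂2: piv[drv,dry,dvy,gij,giv,gpr,gvy,gvz,ijz,iry,ivz,jvz,vxz] rk=13  ker:rvy
rk∂_2=13

rank∂_2=13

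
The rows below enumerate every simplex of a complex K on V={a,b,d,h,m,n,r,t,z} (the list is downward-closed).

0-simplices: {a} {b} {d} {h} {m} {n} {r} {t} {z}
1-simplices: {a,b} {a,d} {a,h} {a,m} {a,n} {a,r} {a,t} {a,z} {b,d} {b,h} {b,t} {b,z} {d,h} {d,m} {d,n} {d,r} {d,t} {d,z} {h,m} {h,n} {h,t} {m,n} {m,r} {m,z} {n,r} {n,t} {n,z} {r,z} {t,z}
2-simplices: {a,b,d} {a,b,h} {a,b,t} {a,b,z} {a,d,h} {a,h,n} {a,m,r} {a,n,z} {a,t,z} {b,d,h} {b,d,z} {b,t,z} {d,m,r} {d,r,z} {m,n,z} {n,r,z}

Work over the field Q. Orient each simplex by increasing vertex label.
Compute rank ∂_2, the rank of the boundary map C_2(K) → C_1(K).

rank∂_2=14

n_0=9 n_1=29 n_2=16  [Q]
∂1: piv[ab,ad,ah,am,an,ar,at,az] rk=8  ker:bd,bh,bt,bz,dh,dm,dn,dr,dt,dz,hm,hn,ht,mn,mr,mz,nr,nt,nz,rz,tz
∂2: piv[abd,abh,abt,abz,adh,ahn,amr,anz,atz,bdz,dmr,drz,mnz,nrz] rk=14  ker:bdh,btz
rk∂_2=14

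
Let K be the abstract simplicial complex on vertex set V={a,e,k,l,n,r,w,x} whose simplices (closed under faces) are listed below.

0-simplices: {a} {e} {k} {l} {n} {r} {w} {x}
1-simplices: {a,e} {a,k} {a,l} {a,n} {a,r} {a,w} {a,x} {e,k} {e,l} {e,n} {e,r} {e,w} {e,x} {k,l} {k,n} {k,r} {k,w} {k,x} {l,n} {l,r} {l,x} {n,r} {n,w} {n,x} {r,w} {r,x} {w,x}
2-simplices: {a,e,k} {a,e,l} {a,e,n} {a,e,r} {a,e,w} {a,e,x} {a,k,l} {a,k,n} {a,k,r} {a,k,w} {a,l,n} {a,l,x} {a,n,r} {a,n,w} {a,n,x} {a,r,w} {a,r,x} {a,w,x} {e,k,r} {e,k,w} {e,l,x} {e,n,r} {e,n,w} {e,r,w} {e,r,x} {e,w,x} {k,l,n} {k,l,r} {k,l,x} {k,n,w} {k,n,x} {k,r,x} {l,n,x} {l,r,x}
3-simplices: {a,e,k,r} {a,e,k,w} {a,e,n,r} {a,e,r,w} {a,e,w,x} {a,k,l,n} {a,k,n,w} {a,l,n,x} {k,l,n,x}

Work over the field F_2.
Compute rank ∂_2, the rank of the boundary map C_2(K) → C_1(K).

n_0=8 n_1=27 n_2=34 n_3=9  [Z2]
∂1: piv[ae,ak,al,an,ar,aw,ax] rk=7  ker:ek,el,en,er,ew,ex,kl,kn,kr,kw,kx,ln,lr,lx,nr,nw,nx,rw,rx,wx
∂2: piv[aek,ael,aen,aer,aew,aex,akl,akn,akr,akw,aln,alx,anr,anw,anx,arw,arx,awx,klr,klx] rk=20  ker:ekr,ekw,elx,enr,enw,erw,erx,ewx,kln,knw,knx,krx,lnx,lrx
∂3: piv[aekr,aekw,aenr,aerw,aewx,akln,aknw,alnx,klnx] rk=9
rk∂_2=20

rank∂_2=20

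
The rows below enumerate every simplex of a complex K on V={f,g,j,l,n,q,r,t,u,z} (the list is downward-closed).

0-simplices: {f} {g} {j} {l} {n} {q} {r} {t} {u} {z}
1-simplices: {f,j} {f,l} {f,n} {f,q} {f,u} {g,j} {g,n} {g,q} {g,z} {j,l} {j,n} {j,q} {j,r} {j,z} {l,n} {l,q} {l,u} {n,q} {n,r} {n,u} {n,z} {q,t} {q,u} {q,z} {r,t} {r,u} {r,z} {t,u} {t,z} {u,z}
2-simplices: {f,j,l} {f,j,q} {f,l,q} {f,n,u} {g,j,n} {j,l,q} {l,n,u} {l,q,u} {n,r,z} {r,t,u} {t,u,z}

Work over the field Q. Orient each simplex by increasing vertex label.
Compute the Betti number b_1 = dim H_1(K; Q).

b_1=11

n_0=10 n_1=30 n_2=11  [Q]
∂1: piv[fj,fl,fn,fq,fu,gj,gz,jr,qt] rk=9  ker:gn,gq,jl,jn,jq,jz,ln,lq,lu,nq,nr,nu,nz,qu,qz,rt,ru,rz,tu,tz,uz
∂2: piv[fjl,fjq,flq,fnu,gjn,lnu,lqu,nrz,rtu,tuz] rk=10  ker:jlq
b_1=(30−9)−10=11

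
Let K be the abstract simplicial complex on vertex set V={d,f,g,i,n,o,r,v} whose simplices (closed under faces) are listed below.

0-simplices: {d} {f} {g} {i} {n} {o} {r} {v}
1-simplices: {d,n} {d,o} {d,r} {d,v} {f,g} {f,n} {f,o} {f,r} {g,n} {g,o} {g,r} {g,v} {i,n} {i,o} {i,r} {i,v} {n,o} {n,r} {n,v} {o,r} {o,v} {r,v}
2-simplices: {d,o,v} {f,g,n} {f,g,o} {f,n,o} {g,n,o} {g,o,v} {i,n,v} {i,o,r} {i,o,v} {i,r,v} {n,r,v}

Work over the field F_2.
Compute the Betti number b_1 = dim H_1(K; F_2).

b_1=5

n_0=8 n_1=22 n_2=11  [Z2]
∂1: piv[dn,do,dr,dv,fg,fn,in] rk=7  ker:fo,fr,gn,go,gr,gv,io,ir,iv,no,nr,nv,or,ov,rv
∂2: piv[dov,fgn,fgo,fno,gov,inv,ior,iov,irv,nrv] rk=10  ker:gno
b_1=(22−7)−10=5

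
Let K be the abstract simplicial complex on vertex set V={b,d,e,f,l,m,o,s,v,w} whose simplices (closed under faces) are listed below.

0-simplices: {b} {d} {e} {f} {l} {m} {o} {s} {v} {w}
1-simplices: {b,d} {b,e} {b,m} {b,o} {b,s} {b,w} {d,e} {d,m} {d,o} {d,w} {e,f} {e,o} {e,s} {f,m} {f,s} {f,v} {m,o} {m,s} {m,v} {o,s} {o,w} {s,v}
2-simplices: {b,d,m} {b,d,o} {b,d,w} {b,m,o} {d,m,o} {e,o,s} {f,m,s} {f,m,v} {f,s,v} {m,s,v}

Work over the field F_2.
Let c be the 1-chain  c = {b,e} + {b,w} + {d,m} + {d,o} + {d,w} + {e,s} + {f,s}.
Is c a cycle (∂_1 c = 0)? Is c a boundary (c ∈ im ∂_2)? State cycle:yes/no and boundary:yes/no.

cycle:no boundary:no

n_0=10 n_1=22 n_2=10  [Z2]
∂1: piv[bd,be,bm,bo,bs,bw,ef,fv] rk=8  ker:de,dm,do,dw,eo,es,fm,fs,mo,ms,mv,os,ow,sv
∂2: piv[bdm,bdo,bdw,bmo,eos,fms,fmv,fsv] rk=8  ker:dmo,msv
∂1c = {d} + {f} + {m} + {o}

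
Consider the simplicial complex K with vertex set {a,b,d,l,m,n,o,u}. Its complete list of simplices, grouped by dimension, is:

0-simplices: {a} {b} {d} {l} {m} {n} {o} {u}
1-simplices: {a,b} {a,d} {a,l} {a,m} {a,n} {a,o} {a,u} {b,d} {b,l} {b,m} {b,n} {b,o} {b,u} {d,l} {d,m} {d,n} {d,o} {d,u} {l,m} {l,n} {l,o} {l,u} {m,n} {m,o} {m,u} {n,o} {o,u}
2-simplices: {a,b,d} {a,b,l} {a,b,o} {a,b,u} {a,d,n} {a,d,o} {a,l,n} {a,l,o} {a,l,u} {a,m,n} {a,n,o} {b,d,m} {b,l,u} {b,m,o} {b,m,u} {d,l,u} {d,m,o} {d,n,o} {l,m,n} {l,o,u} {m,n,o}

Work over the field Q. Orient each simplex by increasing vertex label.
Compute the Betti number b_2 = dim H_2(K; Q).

b_2=3

n_0=8 n_1=27 n_2=21  [Q]
∂1: piv[ab,ad,al,am,an,ao,au] rk=7  ker:bd,bl,bm,bn,bo,bu,dl,dm,dn,do,du,lm,ln,lo,lu,mn,mo,mu,no,ou
∂2: piv[abd,abl,abo,abu,adn,ado,aln,alo,alu,amn,ano,bdm,bmo,bmu,dlu,lmn,lou,mno] rk=18  ker:blu,dmo,dno
b_2=(21−18)−0=3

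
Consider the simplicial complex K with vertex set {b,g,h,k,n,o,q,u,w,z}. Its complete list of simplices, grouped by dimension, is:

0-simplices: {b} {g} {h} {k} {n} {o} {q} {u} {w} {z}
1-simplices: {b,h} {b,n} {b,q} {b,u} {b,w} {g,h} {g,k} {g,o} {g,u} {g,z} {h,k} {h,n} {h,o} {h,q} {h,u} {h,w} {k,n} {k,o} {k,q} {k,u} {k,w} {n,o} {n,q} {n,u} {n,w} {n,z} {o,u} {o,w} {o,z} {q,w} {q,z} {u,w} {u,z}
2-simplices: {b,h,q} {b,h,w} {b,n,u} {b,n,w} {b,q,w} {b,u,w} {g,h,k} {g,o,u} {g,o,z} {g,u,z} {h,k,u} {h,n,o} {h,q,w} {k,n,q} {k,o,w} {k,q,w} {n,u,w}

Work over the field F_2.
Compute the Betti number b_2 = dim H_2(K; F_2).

n_0=10 n_1=33 n_2=17  [Z2]
∂1: piv[bh,bn,bq,bu,bw,gh,gk,go,gz] rk=9  ker:gu,hk,hn,ho,hq,hu,hw,kn,ko,kq,ku,kw,no,nq,nu,nw,nz,ou,ow,oz,qw,qz,uw,uz
∂2: piv[bhq,bhw,bnu,bnw,bqw,buw,ghk,gou,goz,guz,hku,hno,knq,kow,kqw] rk=15  ker:hqw,nuw
b_2=(17−15)−0=2

b_2=2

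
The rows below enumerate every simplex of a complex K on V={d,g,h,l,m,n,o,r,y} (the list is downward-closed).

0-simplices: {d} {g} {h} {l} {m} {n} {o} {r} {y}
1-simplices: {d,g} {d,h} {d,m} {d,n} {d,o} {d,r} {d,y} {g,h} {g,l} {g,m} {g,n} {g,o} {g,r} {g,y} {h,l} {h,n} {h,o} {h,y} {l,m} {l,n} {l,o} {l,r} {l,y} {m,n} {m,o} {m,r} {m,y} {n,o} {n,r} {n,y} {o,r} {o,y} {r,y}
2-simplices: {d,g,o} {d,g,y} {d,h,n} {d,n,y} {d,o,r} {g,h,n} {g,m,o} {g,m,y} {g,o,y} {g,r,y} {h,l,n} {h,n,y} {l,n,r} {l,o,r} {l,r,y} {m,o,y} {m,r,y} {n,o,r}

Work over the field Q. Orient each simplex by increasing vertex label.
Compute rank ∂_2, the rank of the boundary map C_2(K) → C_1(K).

n_0=9 n_1=33 n_2=18  [Q]
∂1: piv[dg,dh,dm,dn,do,dr,dy,gl] rk=8  ker:gh,gm,gn,go,gr,gy,hl,hn,ho,hy,lm,ln,lo,lr,ly,mn,mo,mr,my,no,nr,ny,or,oy,ry
∂2: piv[dgo,dgy,dhn,dny,dor,ghn,gmo,gmy,goy,gry,hln,hny,lnr,lor,lry,mry,nor] rk=17  ker:moy
rk∂_2=17

rank∂_2=17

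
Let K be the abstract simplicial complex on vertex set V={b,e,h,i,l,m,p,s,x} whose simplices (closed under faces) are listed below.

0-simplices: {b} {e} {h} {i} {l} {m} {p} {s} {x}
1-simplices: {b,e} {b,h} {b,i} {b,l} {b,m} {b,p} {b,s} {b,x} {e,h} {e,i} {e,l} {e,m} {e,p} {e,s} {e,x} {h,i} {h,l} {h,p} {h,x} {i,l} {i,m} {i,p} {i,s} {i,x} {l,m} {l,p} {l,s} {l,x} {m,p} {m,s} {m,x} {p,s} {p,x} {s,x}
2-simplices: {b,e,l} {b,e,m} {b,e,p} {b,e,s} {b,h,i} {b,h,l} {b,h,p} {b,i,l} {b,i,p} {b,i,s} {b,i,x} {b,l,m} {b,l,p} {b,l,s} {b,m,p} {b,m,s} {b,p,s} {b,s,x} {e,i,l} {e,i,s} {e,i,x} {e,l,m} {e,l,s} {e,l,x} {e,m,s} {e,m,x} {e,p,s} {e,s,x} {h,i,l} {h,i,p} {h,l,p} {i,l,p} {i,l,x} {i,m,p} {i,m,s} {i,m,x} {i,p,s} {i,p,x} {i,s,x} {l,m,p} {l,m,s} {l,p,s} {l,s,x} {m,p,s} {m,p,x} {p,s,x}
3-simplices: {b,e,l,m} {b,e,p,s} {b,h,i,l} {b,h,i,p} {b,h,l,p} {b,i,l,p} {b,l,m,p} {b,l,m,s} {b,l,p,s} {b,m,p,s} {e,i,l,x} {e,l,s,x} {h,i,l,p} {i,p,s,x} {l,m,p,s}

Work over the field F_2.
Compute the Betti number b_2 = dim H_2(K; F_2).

b_2=9

n_0=9 n_1=34 n_2=46 n_3=15  [Z2]
∂1: piv[be,bh,bi,bl,bm,bp,bs,bx] rk=8  ker:eh,ei,el,em,ep,es,ex,hi,hl,hp,hx,il,im,ip,is,ix,lm,lp,ls,lx,mp,ms,mx,ps,px,sx
∂2: piv[bel,bem,bep,bes,bhi,bhl,bhp,bil,bip,bis,bix,blm,blp,bls,bmp,bms,bps,bsx,eil,eix,elx,emx,imp,ipx] rk=24  ker:eis,elm,els,ems,eps,esx,hil,hip,hlp,ilp,ilx,ims,imx,ips,isx,lmp,lms,lps,lsx,mps,mpx,psx
∂3: piv[belm,beps,bhil,bhip,bhlp,bilp,blmp,blms,blps,bmps,eilx,elsx,ipsx] rk=13  ker:hilp,lmps
b_2=(46−24)−13=9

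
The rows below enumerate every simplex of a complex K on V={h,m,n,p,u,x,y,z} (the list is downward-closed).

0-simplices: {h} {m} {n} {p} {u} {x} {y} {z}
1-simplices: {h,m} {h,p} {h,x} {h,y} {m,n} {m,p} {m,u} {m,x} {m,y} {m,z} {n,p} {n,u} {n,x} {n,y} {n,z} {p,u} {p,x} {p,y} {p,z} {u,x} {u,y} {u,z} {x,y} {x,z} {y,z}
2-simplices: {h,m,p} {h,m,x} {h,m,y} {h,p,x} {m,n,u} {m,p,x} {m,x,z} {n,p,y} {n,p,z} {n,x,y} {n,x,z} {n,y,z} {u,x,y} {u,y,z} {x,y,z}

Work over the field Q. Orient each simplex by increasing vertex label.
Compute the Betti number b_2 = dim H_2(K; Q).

b_2=2

n_0=8 n_1=25 n_2=15  [Q]
∂1: piv[hm,hp,hx,hy,mn,mu,mz] rk=7  ker:mp,mx,my,np,nu,nx,ny,nz,pu,px,py,pz,ux,uy,uz,xy,xz,yz
∂2: piv[hmp,hmx,hmy,hpx,mnu,mxz,npy,npz,nxy,nxz,nyz,uxy,uyz] rk=13  ker:mpx,xyz
b_2=(15−13)−0=2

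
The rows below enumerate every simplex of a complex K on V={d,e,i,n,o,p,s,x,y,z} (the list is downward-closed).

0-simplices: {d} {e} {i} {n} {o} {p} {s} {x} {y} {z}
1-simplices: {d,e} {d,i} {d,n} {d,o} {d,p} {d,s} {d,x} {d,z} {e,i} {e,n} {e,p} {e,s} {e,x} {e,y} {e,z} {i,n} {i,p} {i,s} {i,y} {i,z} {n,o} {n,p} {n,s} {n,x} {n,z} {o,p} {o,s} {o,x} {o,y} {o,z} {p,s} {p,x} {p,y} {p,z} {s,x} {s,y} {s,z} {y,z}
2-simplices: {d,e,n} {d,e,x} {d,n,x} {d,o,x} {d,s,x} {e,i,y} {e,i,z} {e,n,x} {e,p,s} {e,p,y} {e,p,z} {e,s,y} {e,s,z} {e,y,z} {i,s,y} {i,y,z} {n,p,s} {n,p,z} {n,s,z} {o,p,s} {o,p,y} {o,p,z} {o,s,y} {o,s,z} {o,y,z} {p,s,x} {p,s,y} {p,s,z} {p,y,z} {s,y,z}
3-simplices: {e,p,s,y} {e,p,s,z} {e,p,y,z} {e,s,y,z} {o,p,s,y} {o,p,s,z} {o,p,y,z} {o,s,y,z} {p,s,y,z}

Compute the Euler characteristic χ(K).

n_0=10 n_1=38 n_2=30 n_3=9
χ=+10−38+30−9=-7

χ(K)=-7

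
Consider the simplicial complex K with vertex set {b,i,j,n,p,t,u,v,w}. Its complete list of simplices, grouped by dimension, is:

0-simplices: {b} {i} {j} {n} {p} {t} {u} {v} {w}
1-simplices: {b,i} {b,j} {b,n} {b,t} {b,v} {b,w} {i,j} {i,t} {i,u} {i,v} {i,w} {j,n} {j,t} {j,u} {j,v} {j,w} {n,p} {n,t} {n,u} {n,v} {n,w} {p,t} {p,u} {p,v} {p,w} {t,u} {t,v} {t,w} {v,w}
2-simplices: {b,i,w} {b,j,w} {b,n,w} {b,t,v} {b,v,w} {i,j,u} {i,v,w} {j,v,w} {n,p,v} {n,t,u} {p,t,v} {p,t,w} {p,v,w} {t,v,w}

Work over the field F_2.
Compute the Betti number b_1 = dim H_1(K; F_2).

b_1=8

n_0=9 n_1=29 n_2=14  [Z2]
∂1: piv[bi,bj,bn,bt,bv,bw,iu,np] rk=8  ker:ij,it,iv,iw,jn,jt,ju,jv,jw,nt,nu,nv,nw,pt,pu,pv,pw,tu,tv,tw,vw
∂2: piv[biw,bjw,bnw,btv,bvw,iju,ivw,jvw,npv,ntu,ptv,ptw,pvw] rk=13  ker:tvw
b_1=(29−8)−13=8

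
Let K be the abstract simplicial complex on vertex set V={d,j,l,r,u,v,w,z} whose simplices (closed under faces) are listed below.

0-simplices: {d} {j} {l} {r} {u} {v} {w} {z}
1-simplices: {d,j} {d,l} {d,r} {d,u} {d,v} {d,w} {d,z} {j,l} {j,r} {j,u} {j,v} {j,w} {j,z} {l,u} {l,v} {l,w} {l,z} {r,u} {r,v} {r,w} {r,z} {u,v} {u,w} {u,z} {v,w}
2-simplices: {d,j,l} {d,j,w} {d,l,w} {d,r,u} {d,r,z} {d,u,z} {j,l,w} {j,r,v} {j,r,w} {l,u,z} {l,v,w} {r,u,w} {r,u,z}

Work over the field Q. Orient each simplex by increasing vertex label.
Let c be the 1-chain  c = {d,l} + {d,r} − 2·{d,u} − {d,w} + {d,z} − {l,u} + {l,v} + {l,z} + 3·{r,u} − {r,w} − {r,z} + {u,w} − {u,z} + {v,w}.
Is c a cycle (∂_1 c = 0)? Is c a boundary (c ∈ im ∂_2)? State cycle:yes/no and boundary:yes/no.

n_0=8 n_1=25 n_2=13  [Q]
∂1: piv[dj,dl,dr,du,dv,dw,dz] rk=7  ker:jl,jr,ju,jv,jw,jz,lu,lv,lw,lz,ru,rv,rw,rz,uv,uw,uz,vw
∂2: piv[djl,djw,dlw,dru,drz,duz,jrv,jrw,luz,lvw,ruw] rk=11  ker:jlw,ruz
∂1c = 0
c vs im∂2: reduces to 0 ⇒ boundary

cycle:yes boundary:yes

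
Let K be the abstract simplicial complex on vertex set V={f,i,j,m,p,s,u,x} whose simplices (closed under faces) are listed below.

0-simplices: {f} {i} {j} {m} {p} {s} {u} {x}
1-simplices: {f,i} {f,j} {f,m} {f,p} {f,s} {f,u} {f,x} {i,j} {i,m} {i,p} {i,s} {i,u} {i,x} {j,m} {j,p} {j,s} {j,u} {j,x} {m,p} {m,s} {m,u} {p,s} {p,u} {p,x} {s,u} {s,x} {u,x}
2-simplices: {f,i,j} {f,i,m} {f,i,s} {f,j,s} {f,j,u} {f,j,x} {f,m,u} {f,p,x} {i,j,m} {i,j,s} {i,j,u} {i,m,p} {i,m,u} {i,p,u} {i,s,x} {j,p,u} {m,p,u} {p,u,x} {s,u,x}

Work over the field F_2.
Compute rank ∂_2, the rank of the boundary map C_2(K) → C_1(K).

n_0=8 n_1=27 n_2=19  [Z2]
∂1: piv[fi,fj,fm,fp,fs,fu,fx] rk=7  ker:ij,im,ip,is,iu,ix,jm,jp,js,ju,jx,mp,ms,mu,ps,pu,px,su,sx,ux
∂2: piv[fij,fim,fis,fjs,fju,fjx,fmu,fpx,ijm,iju,imp,ipu,isx,jpu,pux,sux] rk=16  ker:ijs,imu,mpu
rk∂_2=16

rank∂_2=16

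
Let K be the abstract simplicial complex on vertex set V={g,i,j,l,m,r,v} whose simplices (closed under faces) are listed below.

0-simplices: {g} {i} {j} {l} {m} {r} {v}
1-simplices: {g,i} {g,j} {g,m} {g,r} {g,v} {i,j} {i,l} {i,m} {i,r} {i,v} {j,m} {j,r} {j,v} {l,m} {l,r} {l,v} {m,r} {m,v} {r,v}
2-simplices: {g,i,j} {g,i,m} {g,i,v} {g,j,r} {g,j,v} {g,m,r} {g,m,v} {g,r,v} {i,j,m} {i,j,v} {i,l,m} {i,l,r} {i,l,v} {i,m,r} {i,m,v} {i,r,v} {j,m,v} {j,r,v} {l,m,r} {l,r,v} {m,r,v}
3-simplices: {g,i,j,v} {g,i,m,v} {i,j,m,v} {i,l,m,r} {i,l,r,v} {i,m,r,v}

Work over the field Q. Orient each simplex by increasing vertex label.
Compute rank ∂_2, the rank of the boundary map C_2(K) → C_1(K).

rank∂_2=13

n_0=7 n_1=19 n_2=21 n_3=6  [Q]
∂1: piv[gi,gj,gm,gr,gv,il] rk=6  ker:ij,im,ir,iv,jm,jr,jv,lm,lr,lv,mr,mv,rv
∂2: piv[gij,gim,giv,gjr,gjv,gmr,gmv,grv,ijm,ilm,ilr,ilv,imr] rk=13  ker:ijv,imv,irv,jmv,jrv,lmr,lrv,mrv
∂3: piv[gijv,gimv,ijmv,ilmr,ilrv,imrv] rk=6
rk∂_2=13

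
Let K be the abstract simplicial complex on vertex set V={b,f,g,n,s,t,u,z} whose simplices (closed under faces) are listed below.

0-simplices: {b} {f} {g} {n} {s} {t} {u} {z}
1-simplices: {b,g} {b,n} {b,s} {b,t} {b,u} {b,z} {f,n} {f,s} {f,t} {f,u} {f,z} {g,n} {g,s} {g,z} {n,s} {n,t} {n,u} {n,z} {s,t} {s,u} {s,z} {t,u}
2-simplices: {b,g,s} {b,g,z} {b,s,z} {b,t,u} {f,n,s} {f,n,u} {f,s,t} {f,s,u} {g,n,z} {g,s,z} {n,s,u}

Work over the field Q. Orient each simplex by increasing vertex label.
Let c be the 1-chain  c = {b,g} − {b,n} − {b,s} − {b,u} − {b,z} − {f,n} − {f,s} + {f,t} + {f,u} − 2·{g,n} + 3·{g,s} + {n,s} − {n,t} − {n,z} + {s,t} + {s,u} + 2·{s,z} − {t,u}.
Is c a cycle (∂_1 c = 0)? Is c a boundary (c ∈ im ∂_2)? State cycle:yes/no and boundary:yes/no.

cycle:no boundary:no

n_0=8 n_1=22 n_2=11  [Q]
∂1: piv[bg,bn,bs,bt,bu,bz,fn] rk=7  ker:fs,ft,fu,fz,gn,gs,gz,ns,nt,nu,nz,st,su,sz,tu
∂2: piv[bgs,bgz,bsz,btu,fns,fnu,fst,fsu,gnz] rk=9  ker:gsz,nsu
∂1c = 3·{b} − 3·{n} − 2·{s} + 2·{t}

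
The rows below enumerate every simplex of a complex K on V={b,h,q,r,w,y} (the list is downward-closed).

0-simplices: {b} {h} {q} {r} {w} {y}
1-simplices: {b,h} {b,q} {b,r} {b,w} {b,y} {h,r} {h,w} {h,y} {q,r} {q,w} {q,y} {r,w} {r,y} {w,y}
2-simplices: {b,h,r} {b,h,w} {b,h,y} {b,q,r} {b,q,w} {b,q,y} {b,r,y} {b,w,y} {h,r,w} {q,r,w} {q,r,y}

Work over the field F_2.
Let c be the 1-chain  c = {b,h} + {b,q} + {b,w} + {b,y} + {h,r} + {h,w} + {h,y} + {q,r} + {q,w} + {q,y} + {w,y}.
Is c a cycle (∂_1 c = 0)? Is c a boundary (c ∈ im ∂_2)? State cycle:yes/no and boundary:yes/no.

cycle:yes boundary:yes

n_0=6 n_1=14 n_2=11  [Z2]
∂1: piv[bh,bq,br,bw,by] rk=5  ker:hr,hw,hy,qr,qw,qy,rw,ry,wy
∂2: piv[bhr,bhw,bhy,bqr,bqw,bqy,bry,bwy,hrw] rk=9  ker:qrw,qry
∂1c = 0
c vs im∂2: reduces to 0 ⇒ boundary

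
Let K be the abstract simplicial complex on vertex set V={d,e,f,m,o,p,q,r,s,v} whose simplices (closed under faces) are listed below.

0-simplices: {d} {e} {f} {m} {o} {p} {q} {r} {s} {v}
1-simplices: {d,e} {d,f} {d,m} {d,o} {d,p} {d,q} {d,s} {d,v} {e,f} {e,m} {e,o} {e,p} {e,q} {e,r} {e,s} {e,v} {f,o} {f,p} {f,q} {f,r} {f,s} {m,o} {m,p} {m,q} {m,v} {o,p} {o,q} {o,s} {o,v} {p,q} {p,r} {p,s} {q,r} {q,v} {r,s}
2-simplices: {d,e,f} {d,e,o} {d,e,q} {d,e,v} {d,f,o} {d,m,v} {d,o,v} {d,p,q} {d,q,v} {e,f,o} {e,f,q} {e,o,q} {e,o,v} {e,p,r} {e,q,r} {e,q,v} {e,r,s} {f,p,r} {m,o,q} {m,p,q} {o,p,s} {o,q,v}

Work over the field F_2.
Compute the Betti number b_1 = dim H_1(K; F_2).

b_1=8

n_0=10 n_1=35 n_2=22  [Z2]
∂1: piv[de,df,dm,do,dp,dq,ds,dv,er] rk=9  ker:ef,em,eo,ep,eq,es,ev,fo,fp,fq,fr,fs,mo,mp,mq,mv,op,oq,os,ov,pq,pr,ps,qr,qv,rs
∂2: piv[def,deo,deq,dev,dfo,dmv,dov,dpq,dqv,efq,eoq,epr,eqr,ers,fpr,moq,mpq,ops] rk=18  ker:efo,eov,eqv,oqv
b_1=(35−9)−18=8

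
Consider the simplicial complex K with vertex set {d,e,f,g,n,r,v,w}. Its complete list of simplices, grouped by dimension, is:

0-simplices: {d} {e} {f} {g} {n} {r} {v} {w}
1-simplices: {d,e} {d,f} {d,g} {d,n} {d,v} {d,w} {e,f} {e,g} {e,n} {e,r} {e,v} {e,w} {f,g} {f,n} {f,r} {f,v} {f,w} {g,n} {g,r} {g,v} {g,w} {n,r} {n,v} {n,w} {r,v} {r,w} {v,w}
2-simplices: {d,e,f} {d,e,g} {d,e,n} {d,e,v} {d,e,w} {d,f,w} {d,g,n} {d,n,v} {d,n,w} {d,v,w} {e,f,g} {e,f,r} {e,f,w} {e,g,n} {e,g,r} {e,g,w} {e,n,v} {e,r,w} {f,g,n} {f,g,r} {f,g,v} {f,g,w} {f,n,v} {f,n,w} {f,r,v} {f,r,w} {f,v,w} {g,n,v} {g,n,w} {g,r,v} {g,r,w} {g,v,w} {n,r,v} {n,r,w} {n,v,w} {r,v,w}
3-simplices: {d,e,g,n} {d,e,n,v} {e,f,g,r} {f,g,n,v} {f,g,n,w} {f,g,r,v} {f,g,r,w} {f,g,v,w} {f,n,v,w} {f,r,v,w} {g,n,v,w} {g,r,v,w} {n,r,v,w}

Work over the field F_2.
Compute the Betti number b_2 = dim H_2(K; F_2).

b_2=5

n_0=8 n_1=27 n_2=36 n_3=13  [Z2]
∂1: piv[de,df,dg,dn,dv,dw,er] rk=7  ker:ef,eg,en,ev,ew,fg,fn,fr,fv,fw,gn,gr,gv,gw,nr,nv,nw,rv,rw,vw
∂2: piv[def,deg,den,dev,dew,dfw,dgn,dnv,dnw,dvw,efg,efr,egr,egw,erw,fgn,fgv,fnv,frv,nrv] rk=20  ker:efw,egn,env,fgr,fgw,fnw,frw,fvw,gnv,gnw,grv,grw,gvw,nrw,nvw,rvw
∂3: piv[degn,denv,efgr,fgnv,fgnw,fgrv,fgrw,fgvw,fnvw,frvw,nrvw] rk=11  ker:gnvw,grvw
b_2=(36−20)−11=5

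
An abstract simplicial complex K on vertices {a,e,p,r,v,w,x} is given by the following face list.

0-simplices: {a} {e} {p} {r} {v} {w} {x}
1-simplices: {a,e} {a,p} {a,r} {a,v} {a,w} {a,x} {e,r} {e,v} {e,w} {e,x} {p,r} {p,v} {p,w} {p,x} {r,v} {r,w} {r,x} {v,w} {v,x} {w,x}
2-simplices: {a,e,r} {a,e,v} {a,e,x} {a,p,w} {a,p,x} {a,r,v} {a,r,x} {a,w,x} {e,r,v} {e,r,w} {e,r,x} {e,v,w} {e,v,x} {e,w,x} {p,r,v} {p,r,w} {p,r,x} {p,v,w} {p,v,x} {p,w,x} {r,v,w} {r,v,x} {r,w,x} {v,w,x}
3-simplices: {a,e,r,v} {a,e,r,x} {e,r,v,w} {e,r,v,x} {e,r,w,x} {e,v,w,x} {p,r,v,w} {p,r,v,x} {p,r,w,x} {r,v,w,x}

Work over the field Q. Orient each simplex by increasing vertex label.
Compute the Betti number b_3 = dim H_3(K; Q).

n_0=7 n_1=20 n_2=24 n_3=10  [Q]
∂1: piv[ae,ap,ar,av,aw,ax] rk=6  ker:er,ev,ew,ex,pr,pv,pw,px,rv,rw,rx,vw,vx,wx
∂2: piv[aer,aev,aex,apw,apx,arv,arx,awx,erw,evw,evx,ewx,prv,prw] rk=14  ker:erv,erx,prx,pvw,pvx,pwx,rvw,rvx,rwx,vwx
∂3: piv[aerv,aerx,ervw,ervx,erwx,evwx,prvw,prvx,prwx] rk=9  ker:rvwx
b_3=(10−9)−0=1

b_3=1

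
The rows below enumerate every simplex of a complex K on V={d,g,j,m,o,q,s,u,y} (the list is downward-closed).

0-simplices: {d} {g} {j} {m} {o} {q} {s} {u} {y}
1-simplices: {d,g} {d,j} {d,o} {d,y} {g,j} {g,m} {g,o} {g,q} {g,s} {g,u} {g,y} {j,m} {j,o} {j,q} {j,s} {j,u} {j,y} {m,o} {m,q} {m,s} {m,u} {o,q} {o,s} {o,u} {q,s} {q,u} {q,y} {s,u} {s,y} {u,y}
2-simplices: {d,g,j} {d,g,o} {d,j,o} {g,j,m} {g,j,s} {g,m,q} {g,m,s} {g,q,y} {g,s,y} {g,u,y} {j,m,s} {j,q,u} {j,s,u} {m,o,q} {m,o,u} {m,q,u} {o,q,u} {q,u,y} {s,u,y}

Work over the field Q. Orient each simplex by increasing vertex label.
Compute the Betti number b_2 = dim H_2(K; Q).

b_2=2

n_0=9 n_1=30 n_2=19  [Q]
∂1: piv[dg,dj,do,dy,gm,gq,gs,gu] rk=8  ker:gj,go,gy,jm,jo,jq,js,ju,jy,mo,mq,ms,mu,oq,os,ou,qs,qu,qy,su,sy,uy
∂2: piv[dgj,dgo,djo,gjm,gjs,gmq,gms,gqy,gsy,guy,jqu,jsu,moq,mou,mqu,quy,suy] rk=17  ker:jms,oqu
b_2=(19−17)−0=2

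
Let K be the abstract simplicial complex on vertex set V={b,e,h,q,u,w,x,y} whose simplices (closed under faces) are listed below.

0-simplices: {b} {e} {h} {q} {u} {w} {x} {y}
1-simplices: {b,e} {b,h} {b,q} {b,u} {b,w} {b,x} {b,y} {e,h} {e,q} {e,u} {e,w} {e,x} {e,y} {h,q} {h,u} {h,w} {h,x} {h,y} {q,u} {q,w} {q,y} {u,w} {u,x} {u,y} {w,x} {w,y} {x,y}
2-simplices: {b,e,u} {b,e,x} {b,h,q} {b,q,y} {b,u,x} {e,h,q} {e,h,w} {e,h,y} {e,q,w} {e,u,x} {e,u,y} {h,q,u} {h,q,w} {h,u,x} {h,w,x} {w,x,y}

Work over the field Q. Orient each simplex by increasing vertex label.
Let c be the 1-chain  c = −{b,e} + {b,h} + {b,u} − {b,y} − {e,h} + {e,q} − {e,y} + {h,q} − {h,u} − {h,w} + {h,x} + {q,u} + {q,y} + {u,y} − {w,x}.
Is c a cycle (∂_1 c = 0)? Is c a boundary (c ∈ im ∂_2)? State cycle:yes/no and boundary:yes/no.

n_0=8 n_1=27 n_2=16  [Q]
∂1: piv[be,bh,bq,bu,bw,bx,by] rk=7  ker:eh,eq,eu,ew,ex,ey,hq,hu,hw,hx,hy,qu,qw,qy,uw,ux,uy,wx,wy,xy
∂2: piv[beu,bex,bhq,bqy,bux,ehq,ehw,ehy,eqw,euy,hqu,hux,hwx,wxy] rk=14  ker:eux,hqw
∂1c = 0
c vs im∂2: reduces to 0 ⇒ boundary

cycle:yes boundary:yes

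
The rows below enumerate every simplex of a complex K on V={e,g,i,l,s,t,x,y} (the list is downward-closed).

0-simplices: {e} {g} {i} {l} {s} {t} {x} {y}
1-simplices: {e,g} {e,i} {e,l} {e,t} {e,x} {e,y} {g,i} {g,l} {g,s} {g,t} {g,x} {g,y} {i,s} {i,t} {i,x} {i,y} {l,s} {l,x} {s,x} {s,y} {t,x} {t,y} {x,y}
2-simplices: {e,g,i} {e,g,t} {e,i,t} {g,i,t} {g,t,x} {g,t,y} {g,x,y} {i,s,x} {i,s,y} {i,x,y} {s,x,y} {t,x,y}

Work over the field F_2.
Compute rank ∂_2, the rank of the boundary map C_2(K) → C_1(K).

n_0=8 n_1=23 n_2=12  [Z2]
∂1: piv[eg,ei,el,et,ex,ey,gs] rk=7  ker:gi,gl,gt,gx,gy,is,it,ix,iy,ls,lx,sx,sy,tx,ty,xy
∂2: piv[egi,egt,eit,gtx,gty,gxy,isx,isy,ixy] rk=9  ker:git,sxy,txy
rk∂_2=9

rank∂_2=9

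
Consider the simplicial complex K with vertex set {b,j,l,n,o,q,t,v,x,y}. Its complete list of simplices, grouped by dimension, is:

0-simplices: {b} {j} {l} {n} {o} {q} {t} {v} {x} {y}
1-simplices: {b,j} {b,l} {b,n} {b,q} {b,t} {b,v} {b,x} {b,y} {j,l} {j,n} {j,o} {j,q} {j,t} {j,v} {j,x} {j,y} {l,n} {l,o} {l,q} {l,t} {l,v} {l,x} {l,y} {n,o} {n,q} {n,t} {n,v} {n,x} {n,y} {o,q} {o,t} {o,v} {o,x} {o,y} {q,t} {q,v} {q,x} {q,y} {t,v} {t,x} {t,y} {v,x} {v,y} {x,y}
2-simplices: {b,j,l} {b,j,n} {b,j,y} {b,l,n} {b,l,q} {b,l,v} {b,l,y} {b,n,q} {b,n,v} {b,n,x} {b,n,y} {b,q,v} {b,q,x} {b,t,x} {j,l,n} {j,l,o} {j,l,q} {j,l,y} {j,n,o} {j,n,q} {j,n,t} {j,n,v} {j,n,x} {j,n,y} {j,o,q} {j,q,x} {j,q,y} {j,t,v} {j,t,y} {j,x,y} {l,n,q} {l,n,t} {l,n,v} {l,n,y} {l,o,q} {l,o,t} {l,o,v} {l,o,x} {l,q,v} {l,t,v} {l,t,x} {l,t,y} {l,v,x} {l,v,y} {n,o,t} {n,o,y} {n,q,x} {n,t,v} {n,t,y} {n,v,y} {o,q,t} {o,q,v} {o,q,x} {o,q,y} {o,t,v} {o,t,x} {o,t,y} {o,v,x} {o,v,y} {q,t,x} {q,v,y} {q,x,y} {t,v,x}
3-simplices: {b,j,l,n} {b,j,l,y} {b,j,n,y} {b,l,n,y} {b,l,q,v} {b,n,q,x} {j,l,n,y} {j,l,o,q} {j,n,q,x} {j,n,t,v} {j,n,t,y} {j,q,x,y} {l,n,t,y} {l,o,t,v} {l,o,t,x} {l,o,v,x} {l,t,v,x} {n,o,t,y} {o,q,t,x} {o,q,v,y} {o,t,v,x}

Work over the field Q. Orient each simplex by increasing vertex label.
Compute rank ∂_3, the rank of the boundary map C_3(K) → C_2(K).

n_0=10 n_1=44 n_2=63 n_3=21  [Q]
∂1: piv[bj,bl,bn,bq,bt,bv,bx,by,jo] rk=9  ker:jl,jn,jq,jt,jv,jx,jy,ln,lo,lq,lt,lv,lx,ly,no,nq,nt,nv,nx,ny,oq,ot,ov,ox,oy,qt,qv,qx,qy,tv,tx,ty,vx,vy,xy
∂2: piv[bjl,bjn,bjy,bln,blq,blv,bly,bnq,bnv,bnx,bny,bqv,bqx,btx,jlo,jlq,jno,jnt,jnv,jnx,joq,jqy,jtv,jty,jxy,lnt,lot,lov,lox,ltx,lvx,lvy,noy,oqt,oqx] rk=35  ker:jln,jly,jnq,jny,jqx,lnq,lnv,lny,loq,lqv,ltv,lty,not,nqx,ntv,nty,nvy,oqv,oqy,otv,otx,oty,ovx,ovy,qtx,qvy,qxy,tvx
∂3: piv[bjln,bjly,bjny,blny,blqv,bnqx,jloq,jnqx,jntv,jnty,jqxy,lnty,lotv,lotx,lovx,ltvx,noty,oqtx,oqvy] rk=19  ker:jlny,otvx
rk∂_3=19

rank∂_3=19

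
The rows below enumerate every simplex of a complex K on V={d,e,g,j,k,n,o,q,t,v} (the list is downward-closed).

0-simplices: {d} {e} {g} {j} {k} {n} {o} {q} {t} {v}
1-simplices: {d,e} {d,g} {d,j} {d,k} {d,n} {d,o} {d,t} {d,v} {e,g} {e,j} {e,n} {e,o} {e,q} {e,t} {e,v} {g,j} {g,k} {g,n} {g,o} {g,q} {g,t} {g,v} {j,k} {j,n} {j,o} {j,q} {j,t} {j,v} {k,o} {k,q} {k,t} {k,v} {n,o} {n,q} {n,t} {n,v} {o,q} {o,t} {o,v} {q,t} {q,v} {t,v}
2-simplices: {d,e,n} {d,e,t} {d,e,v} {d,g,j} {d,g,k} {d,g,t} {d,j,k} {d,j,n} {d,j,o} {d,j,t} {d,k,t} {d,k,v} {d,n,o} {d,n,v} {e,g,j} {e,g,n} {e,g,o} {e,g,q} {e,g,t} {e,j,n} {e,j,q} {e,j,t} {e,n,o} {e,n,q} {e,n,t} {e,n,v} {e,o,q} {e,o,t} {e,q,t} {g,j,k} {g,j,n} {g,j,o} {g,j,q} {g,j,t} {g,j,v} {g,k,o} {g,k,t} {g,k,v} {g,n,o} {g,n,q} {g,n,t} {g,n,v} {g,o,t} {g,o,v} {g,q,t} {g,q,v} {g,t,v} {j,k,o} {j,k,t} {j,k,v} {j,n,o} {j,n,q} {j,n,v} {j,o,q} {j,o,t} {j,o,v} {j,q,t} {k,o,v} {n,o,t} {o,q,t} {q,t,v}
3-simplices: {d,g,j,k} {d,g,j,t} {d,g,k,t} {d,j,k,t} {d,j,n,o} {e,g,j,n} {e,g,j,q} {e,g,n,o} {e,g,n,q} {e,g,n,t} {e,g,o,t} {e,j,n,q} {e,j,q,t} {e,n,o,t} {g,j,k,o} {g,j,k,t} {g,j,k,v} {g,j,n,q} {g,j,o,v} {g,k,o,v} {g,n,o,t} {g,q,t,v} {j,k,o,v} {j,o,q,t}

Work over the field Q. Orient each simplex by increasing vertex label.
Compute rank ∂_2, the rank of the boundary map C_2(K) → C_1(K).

n_0=10 n_1=42 n_2=61 n_3=24  [Q]
∂1: piv[de,dg,dj,dk,dn,do,dt,dv,eq] rk=9  ker:eg,ej,en,eo,et,ev,gj,gk,gn,go,gq,gt,gv,jk,jn,jo,jq,jt,jv,ko,kq,kt,kv,no,nq,nt,nv,oq,ot,ov,qt,qv,tv
∂2: piv[den,det,dev,dgj,dgk,dgt,djk,djn,djo,djt,dkt,dkv,dno,dnv,egj,egn,ego,egq,egt,ejq,eno,enq,ent,eoq,eot,eqt,gjv,gko,gkv,gov,gqv,gtv] rk=32  ker:ejn,ejt,env,gjk,gjn,gjo,gjq,gjt,gkt,gno,gnq,gnt,gnv,got,gqt,jko,jkt,jkv,jno,jnq,jnv,joq,jot,jov,jqt,kov,not,oqt,qtv
∂3: piv[dgjk,dgjt,dgkt,djkt,djno,egjn,egjq,egno,egnq,egnt,egot,ejnq,ejqt,enot,gjko,gjkv,gjov,gkov,gqtv,joqt] rk=20  ker:gjkt,gjnq,gnot,jkov
rk∂_2=32

rank∂_2=32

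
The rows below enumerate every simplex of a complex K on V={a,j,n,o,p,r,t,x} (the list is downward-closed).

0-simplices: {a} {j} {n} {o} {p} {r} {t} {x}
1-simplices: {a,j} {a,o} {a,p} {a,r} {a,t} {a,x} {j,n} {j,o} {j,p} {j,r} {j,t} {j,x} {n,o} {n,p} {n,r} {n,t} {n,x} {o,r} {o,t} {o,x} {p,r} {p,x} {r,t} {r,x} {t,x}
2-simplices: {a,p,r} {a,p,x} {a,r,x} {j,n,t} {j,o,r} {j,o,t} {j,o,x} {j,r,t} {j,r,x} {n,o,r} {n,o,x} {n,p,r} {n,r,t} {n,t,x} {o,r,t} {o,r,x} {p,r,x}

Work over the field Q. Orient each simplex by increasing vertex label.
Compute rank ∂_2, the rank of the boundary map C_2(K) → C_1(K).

rank∂_2=14

n_0=8 n_1=25 n_2=17  [Q]
∂1: piv[aj,ao,ap,ar,at,ax,jn] rk=7  ker:jo,jp,jr,jt,jx,no,np,nr,nt,nx,or,ot,ox,pr,px,rt,rx,tx
∂2: piv[apr,apx,arx,jnt,jor,jot,jox,jrt,jrx,nor,nox,npr,nrt,ntx] rk=14  ker:ort,orx,prx
rk∂_2=14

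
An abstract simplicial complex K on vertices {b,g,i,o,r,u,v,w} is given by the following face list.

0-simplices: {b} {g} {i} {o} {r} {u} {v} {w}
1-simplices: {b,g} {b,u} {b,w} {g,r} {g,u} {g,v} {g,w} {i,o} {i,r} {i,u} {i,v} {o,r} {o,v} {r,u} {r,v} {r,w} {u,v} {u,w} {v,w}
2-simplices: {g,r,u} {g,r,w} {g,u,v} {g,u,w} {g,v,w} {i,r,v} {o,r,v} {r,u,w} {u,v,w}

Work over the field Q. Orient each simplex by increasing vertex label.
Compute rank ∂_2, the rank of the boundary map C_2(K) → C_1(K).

rank∂_2=7

n_0=8 n_1=19 n_2=9  [Q]
∂1: piv[bg,bu,bw,gr,gv,io,ir] rk=7  ker:gu,gw,iu,iv,or,ov,ru,rv,rw,uv,uw,vw
∂2: piv[gru,grw,guv,guw,gvw,irv,orv] rk=7  ker:ruw,uvw
rk∂_2=7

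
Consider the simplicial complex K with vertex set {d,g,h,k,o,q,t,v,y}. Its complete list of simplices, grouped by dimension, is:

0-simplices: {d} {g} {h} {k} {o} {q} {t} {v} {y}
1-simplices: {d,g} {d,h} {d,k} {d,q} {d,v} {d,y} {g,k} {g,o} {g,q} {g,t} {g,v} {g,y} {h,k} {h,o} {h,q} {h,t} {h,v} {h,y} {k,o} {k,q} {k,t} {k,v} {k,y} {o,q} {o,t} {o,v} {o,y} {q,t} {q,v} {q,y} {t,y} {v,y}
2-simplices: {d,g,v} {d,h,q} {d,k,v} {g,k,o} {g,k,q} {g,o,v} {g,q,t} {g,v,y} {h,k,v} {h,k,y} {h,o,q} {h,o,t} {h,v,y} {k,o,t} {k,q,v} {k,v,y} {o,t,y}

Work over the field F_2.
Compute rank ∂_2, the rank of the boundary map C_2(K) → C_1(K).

n_0=9 n_1=32 n_2=17  [Z2]
∂1: piv[dg,dh,dk,dq,dv,dy,go,gt] rk=8  ker:gk,gq,gv,gy,hk,ho,hq,ht,hv,hy,ko,kq,kt,kv,ky,oq,ot,ov,oy,qt,qv,qy,ty,vy
∂2: piv[dgv,dhq,dkv,gko,gkq,gov,gqt,gvy,hkv,hky,hoq,hot,hvy,kot,kqv,oty] rk=16  ker:kvy
rk∂_2=16

rank∂_2=16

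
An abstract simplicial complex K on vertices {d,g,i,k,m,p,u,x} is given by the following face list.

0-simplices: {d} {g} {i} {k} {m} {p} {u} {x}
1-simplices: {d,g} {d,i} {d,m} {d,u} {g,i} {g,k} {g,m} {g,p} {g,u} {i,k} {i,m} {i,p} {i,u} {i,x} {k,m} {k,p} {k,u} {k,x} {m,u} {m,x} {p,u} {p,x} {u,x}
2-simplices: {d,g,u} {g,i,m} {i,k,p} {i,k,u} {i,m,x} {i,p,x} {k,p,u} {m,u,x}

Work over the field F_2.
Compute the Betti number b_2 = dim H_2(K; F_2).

n_0=8 n_1=23 n_2=8  [Z2]
∂1: piv[dg,di,dm,du,gk,gp,ix] rk=7  ker:gi,gm,gu,ik,im,ip,iu,km,kp,ku,kx,mu,mx,pu,px,ux
∂2: piv[dgu,gim,ikp,iku,imx,ipx,kpu,mux] rk=8
b_2=(8−8)−0=0

b_2=0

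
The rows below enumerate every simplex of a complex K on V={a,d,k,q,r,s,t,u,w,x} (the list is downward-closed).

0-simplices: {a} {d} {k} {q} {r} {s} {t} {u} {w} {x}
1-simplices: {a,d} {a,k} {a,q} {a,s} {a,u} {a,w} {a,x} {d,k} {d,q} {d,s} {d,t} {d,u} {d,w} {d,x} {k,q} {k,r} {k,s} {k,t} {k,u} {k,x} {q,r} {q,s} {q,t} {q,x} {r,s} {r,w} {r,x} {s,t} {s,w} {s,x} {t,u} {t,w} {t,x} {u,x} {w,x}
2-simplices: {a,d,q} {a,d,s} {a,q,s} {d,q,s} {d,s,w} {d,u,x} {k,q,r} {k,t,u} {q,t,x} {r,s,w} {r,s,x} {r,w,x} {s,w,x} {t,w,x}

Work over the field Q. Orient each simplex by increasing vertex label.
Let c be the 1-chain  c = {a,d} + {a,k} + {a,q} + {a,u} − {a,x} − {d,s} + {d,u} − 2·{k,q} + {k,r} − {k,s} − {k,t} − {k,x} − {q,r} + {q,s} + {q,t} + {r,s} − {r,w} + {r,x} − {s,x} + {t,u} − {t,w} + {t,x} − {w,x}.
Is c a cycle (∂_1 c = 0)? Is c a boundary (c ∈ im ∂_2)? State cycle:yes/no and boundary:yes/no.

n_0=10 n_1=35 n_2=14  [Q]
∂1: piv[ad,ak,aq,as,au,aw,ax,dt,kr] rk=9  ker:dk,dq,ds,du,dw,dx,kq,ks,kt,ku,kx,qr,qs,qt,qx,rs,rw,rx,st,sw,sx,tu,tw,tx,ux,wx
∂2: piv[adq,ads,aqs,dsw,dux,kqr,ktu,qtx,rsw,rsx,rwx,twx] rk=12  ker:dqs,swx
∂1c = −3·{a} + {d} + 5·{k} − 2·{q} − {r} + {s} − {t} + 3·{u} − {w} − 2·{x}

cycle:no boundary:no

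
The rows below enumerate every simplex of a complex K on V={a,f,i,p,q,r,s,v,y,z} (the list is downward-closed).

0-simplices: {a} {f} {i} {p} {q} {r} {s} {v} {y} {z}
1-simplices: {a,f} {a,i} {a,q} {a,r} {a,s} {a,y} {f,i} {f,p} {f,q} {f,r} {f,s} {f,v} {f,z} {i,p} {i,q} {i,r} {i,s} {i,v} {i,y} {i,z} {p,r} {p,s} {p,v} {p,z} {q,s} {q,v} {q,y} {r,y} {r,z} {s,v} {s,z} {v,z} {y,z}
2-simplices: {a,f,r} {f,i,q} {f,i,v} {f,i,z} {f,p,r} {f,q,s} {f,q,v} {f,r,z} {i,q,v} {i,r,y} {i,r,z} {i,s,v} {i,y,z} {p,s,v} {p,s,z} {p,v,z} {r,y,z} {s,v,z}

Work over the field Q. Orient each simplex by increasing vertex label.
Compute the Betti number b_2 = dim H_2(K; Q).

n_0=10 n_1=33 n_2=18  [Q]
∂1: piv[af,ai,aq,ar,as,ay,fp,fv,fz] rk=9  ker:fi,fq,fr,fs,ip,iq,ir,is,iv,iy,iz,pr,ps,pv,pz,qs,qv,qy,ry,rz,sv,sz,vz,yz
∂2: piv[afr,fiq,fiv,fiz,fpr,fqs,fqv,frz,iry,irz,isv,iyz,psv,psz,pvz] rk=15  ker:iqv,ryz,svz
b_2=(18−15)−0=3

b_2=3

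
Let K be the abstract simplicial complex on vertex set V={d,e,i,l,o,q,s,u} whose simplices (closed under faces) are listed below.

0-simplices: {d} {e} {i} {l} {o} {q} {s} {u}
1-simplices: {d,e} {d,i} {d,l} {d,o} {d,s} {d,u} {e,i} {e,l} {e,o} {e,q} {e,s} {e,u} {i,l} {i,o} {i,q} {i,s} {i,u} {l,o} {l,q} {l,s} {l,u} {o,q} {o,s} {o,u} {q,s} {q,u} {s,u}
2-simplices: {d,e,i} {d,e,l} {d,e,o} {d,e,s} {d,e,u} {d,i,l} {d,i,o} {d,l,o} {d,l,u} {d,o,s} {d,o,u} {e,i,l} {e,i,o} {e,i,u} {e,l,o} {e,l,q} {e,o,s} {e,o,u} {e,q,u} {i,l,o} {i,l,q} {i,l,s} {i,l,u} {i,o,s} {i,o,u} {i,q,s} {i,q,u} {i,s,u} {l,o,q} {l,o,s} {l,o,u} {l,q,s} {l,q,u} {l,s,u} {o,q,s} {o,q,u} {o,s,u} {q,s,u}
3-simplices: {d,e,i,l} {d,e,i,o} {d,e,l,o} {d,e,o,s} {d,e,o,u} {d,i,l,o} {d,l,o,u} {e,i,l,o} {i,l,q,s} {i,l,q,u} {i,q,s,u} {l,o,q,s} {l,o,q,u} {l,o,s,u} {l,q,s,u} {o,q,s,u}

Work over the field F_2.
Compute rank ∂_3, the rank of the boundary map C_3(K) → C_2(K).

n_0=8 n_1=27 n_2=38 n_3=16  [Z2]
∂1: piv[de,di,dl,do,ds,du,eq] rk=7  ker:ei,el,eo,es,eu,il,io,iq,is,iu,lo,lq,ls,lu,oq,os,ou,qs,qu,su
∂2: piv[dei,del,deo,des,deu,dil,dio,dlo,dlu,dos,dou,eiu,elq,equ,ilq,ils,ios,iqs,isu,loq] rk=20  ker:eil,eio,elo,eos,eou,ilo,ilu,iou,iqu,los,lou,lqs,lqu,lsu,oqs,oqu,osu,qsu
∂3: piv[deil,deio,delo,deos,deou,dilo,dlou,ilqs,ilqu,iqsu,loqs,loqu,losu,lqsu] rk=14  ker:eilo,oqsu
rk∂_3=14

rank∂_3=14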